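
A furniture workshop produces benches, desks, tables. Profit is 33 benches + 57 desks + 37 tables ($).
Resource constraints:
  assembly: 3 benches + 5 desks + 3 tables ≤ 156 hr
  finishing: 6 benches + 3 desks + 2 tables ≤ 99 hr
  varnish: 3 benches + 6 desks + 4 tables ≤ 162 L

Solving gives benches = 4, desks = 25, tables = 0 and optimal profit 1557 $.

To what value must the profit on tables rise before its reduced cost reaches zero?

Binding: finishing and varnish. Non-binding: assembly (19 unused).
Slack constraints have shadow price 0 (complementary slackness).
From A_Bᵀ y = c: 6·y_finishing + 3·y_varnish = 33; 3·y_finishing + 6·y_varnish = 57.
Solving: y_finishing = 1, y_varnish = 9.
tables enters the basis when its profit ≥ yᵀa₃ = 1·2 + 9·4 = 38.

38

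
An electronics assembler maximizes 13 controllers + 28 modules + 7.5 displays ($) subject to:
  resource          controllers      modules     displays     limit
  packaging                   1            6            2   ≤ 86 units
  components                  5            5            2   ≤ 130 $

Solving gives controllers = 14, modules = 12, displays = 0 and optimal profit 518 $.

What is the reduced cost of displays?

At the optimum: packaging uses 86 of 86 (binding); components uses 130 of 130 (binding).
The binding rows give the dual system: 1·y_packaging + 5·y_components = 13 and 6·y_packaging + 5·y_components = 28.
This yields shadow prices y_packaging = 3, y_components = 2.
Reduced cost of displays: c₃ − yᵀa₃ = 7.5 − (3·2 + 2·2) = 7.5 − 10 = -2.5.

-2.5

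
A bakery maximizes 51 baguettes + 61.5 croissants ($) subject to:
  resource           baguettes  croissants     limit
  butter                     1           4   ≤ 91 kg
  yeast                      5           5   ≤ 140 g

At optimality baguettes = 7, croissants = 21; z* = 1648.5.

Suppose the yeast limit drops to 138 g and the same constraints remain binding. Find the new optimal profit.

Both butter and yeast are binding at x*.
Dual feasibility on the basic columns requires 1·y_butter + 5·y_yeast = 51, 4·y_butter + 5·y_yeast = 61.5.
Solving: y_butter = 3.5, y_yeast = 9.5.
Δz = y_yeast·Δb = 9.5 × (-2) = -19, so new z* = 1648.5 − 19 = 1629.5.

1629.5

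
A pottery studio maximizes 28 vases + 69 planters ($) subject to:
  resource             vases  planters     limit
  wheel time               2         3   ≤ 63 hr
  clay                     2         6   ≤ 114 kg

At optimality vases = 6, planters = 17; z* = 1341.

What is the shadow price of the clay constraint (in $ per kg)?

At the optimum: wheel time uses 63 of 63 (binding); clay uses 114 of 114 (binding).
From A_Bᵀ y = c: 2·y_wheel time + 2·y_clay = 28; 3·y_wheel time + 6·y_clay = 69.
Solving: y_wheel time = 5, y_clay = 9.
Shadow price of clay = 9.

9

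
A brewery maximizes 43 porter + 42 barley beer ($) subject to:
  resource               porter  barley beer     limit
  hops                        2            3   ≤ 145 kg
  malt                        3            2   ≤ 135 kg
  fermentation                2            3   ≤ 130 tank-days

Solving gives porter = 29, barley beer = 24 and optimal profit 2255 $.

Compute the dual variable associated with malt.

At the optimum: hops uses 130 of 145 (slack = 15); malt uses 135 of 135 (binding); fermentation uses 130 of 130 (binding).
Slack constraints have shadow price 0 (complementary slackness).
Dual feasibility on the basic columns requires 3·y_malt + 2·y_fermentation = 43, 2·y_malt + 3·y_fermentation = 42.
→ y_malt = 9 and y_fermentation = 8.
Shadow price of malt = 9.

9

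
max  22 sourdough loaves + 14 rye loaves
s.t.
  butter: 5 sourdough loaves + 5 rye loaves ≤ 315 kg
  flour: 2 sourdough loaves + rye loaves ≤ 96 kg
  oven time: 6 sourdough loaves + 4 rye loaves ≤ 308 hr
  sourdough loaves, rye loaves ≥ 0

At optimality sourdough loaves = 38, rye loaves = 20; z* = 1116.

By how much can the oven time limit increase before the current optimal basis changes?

Binding constraints: flour, oven time. The basis is B = [[2,1],[6,4]] with det 2.
Per unit increase in oven time, x* moves by d = (-0.5, 1).
The basis stays optimal until butter becomes binding; allowable increase = 10 hr.

10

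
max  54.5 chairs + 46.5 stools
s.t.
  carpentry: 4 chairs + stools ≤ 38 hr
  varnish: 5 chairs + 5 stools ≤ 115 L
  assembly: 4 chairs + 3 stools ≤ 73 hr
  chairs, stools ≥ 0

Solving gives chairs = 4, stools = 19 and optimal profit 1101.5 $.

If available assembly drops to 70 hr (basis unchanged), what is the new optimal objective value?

1077.5

Binding: varnish and assembly. Non-binding: carpentry (3 unused).
Since carpentry is not tight, its dual is 0.
Dual feasibility on the basic columns requires 5·y_varnish + 4·y_assembly = 54.5, 5·y_varnish + 3·y_assembly = 46.5.
→ y_varnish = 4.5 and y_assembly = 8.
Δz = y_assembly·Δb = 8 × (-3) = -24, so new z* = 1101.5 − 24 = 1077.5.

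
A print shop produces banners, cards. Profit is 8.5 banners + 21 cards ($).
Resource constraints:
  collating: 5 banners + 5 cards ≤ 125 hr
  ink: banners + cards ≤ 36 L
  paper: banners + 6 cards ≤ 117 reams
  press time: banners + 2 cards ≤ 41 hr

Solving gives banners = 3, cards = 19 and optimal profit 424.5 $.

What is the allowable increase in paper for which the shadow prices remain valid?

6

Binding constraints: paper, press time. The basis is B = [[1,6],[1,2]] with det -4.
Per unit increase in paper, x* moves by d = (-0.5, 0.25).
The basis stays optimal until banners reaches 0; allowable increase = 6 reams.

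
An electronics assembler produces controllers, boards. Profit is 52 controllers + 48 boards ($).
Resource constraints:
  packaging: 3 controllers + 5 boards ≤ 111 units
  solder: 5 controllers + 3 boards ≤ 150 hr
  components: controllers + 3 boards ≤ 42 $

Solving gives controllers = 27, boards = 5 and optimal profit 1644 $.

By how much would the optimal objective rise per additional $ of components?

7

At the optimum: packaging uses 106 of 111 (slack = 5); solder uses 150 of 150 (binding); components uses 42 of 42 (binding).
By complementary slackness, y = 0 for the non-binding constraint.
Dual feasibility on the basic columns requires 5·y_solder + 1·y_components = 52, 3·y_solder + 3·y_components = 48.
This yields shadow prices y_solder = 9, y_components = 7.
Shadow price of components = 7.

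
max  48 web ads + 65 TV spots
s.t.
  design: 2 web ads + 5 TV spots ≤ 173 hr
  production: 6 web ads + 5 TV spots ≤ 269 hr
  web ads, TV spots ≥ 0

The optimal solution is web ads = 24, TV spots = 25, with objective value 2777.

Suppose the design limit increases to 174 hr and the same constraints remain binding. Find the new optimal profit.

2784.5

Check each constraint at x*: design 173/173 (tight); production 269/269 (tight).
Dual feasibility on the basic columns requires 2·y_design + 6·y_production = 48, 5·y_design + 5·y_production = 65.
Solving: y_design = 7.5, y_production = 5.5.
Δz = y_design·Δb = 7.5 × (1) = 7.5, so new z* = 2777 + 7.5 = 2784.5.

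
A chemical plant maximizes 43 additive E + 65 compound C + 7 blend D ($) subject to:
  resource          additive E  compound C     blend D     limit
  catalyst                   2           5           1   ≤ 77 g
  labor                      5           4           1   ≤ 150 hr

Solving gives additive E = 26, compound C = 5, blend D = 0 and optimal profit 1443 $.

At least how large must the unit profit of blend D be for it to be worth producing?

Both catalyst and labor are binding at x*.
The binding rows give the dual system: 2·y_catalyst + 5·y_labor = 43 and 5·y_catalyst + 4·y_labor = 65.
→ y_catalyst = 9 and y_labor = 5.
blend D enters the basis when its profit ≥ yᵀa₃ = 9·1 + 5·1 = 14.

14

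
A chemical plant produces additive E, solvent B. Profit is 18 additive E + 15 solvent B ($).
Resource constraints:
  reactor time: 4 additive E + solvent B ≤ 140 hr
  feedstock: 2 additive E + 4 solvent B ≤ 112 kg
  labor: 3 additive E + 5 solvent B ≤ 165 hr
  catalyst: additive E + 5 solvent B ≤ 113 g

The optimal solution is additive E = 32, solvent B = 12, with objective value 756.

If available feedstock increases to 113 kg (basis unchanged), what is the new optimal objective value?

759

Check each constraint at x*: reactor time 140/140 (tight); feedstock 112/112 (tight); labor 156/165 (slack 9); catalyst 92/113 (slack 21).
By complementary slackness, y = 0 for the non-binding constraints.
The binding rows give the dual system: 4·y_reactor time + 2·y_feedstock = 18 and 1·y_reactor time + 4·y_feedstock = 15.
This yields shadow prices y_reactor time = 3, y_feedstock = 3.
Δz = y_feedstock·Δb = 3 × (1) = 3, so new z* = 756 + 3 = 759.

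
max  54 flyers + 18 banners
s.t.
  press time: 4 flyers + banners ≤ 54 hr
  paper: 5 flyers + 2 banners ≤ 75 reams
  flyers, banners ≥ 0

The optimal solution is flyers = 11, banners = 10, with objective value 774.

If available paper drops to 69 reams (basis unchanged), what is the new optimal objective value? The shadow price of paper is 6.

738

Δb = -6, so new z* = 774 + (6)·(-6) = 774 − 36 = 738.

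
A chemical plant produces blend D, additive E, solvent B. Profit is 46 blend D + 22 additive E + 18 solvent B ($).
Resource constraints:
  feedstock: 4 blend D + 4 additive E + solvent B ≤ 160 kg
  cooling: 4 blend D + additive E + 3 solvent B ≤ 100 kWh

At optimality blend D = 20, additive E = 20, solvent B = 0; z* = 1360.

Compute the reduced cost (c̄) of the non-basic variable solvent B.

-9.5

At the optimum: feedstock uses 160 of 160 (binding); cooling uses 100 of 100 (binding).
From A_Bᵀ y = c: 4·y_feedstock + 4·y_cooling = 46; 4·y_feedstock + 1·y_cooling = 22.
→ y_feedstock = 3.5 and y_cooling = 8.
Reduced cost of solvent B: c₃ − yᵀa₃ = 18 − (3.5·1 + 8·3) = 18 − 27.5 = -9.5.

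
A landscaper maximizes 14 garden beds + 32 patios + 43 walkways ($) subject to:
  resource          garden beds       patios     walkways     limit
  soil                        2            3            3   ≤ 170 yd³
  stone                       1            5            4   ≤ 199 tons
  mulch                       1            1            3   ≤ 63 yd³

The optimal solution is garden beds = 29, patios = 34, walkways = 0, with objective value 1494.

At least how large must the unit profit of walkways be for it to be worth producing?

Binding: stone and mulch. Non-binding: soil (10 unused).
Since soil is not tight, its dual is 0.
From A_Bᵀ y = c: 1·y_stone + 1·y_mulch = 14; 5·y_stone + 1·y_mulch = 32.
This yields shadow prices y_stone = 4.5, y_mulch = 9.5.
walkways enters the basis when its profit ≥ yᵀa₃ = 4.5·4 + 9.5·3 = 46.5.

46.5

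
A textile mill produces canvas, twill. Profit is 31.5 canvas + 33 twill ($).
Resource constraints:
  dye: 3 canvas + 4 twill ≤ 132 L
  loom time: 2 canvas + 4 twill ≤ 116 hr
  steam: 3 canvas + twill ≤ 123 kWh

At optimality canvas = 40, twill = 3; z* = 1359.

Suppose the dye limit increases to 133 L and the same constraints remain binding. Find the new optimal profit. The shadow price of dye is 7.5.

1366.5

Δb = 1, so new z* = 1359 + (7.5)·(1) = 1359 + 7.5 = 1366.5.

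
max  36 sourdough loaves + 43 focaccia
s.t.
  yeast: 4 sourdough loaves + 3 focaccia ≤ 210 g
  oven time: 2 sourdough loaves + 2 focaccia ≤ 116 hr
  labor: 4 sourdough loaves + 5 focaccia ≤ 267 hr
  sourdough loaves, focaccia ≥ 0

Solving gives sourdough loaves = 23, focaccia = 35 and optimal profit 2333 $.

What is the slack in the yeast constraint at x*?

13

yeast used = 4·23 + 3·35 = 197; slack = 210 − 197 = 13.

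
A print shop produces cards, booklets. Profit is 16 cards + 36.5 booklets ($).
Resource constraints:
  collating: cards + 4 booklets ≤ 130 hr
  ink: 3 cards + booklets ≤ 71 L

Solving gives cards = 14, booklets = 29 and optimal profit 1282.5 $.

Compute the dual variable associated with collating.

8.5

At the optimum: collating uses 130 of 130 (binding); ink uses 71 of 71 (binding).
Dual feasibility on the basic columns requires 1·y_collating + 3·y_ink = 16, 4·y_collating + 1·y_ink = 36.5.
This yields shadow prices y_collating = 8.5, y_ink = 2.5.
Shadow price of collating = 8.5.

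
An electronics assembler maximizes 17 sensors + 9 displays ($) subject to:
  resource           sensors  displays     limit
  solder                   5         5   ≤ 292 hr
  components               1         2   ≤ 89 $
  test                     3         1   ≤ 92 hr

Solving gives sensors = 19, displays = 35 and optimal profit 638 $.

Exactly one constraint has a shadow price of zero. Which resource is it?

solder

solder: 270/292 (slack 22)
components: 89/89 (binding)
test: 92/92 (binding)
By complementary slackness, a constraint with positive slack has shadow price 0 → solder.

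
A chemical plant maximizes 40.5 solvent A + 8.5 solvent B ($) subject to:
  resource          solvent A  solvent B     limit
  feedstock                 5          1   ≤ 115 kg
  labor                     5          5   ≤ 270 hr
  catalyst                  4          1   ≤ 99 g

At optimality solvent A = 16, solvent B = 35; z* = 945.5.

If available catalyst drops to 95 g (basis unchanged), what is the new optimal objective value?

At the optimum: feedstock uses 115 of 115 (binding); labor uses 255 of 270 (slack = 15); catalyst uses 99 of 99 (binding).
Since labor is not tight, its dual is 0.
The binding rows give the dual system: 5·y_feedstock + 4·y_catalyst = 40.5 and 1·y_feedstock + 1·y_catalyst = 8.5.
This yields shadow prices y_feedstock = 6.5, y_catalyst = 2.
Δz = y_catalyst·Δb = 2 × (-4) = -8, so new z* = 945.5 − 8 = 937.5.

937.5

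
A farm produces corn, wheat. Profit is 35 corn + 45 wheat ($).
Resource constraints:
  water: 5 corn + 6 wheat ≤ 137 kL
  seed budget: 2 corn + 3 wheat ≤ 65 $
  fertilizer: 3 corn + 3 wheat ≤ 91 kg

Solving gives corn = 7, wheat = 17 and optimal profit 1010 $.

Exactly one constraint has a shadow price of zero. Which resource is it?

fertilizer

water: 137/137 (binding)
seed budget: 65/65 (binding)
fertilizer: 72/91 (slack 19)
By complementary slackness, a constraint with positive slack has shadow price 0 → fertilizer.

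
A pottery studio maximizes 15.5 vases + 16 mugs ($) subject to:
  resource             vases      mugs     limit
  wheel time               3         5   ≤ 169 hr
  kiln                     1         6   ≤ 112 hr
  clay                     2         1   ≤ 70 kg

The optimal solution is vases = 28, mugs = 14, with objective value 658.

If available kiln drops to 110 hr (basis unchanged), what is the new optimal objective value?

Check each constraint at x*: wheel time 154/169 (slack 15); kiln 112/112 (tight); clay 70/70 (tight).
Since wheel time is not tight, its dual is 0.
From A_Bᵀ y = c: 1·y_kiln + 2·y_clay = 15.5; 6·y_kiln + 1·y_clay = 16.
Solving: y_kiln = 1.5, y_clay = 7.
Δz = y_kiln·Δb = 1.5 × (-2) = -3, so new z* = 658 − 3 = 655.

655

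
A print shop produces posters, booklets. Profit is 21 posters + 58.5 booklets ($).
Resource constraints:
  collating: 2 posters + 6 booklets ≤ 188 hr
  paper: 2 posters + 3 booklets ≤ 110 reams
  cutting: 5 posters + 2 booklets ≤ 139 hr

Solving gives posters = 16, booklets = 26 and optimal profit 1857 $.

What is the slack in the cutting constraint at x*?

7

cutting used = 5·16 + 2·26 = 132; slack = 139 − 132 = 7.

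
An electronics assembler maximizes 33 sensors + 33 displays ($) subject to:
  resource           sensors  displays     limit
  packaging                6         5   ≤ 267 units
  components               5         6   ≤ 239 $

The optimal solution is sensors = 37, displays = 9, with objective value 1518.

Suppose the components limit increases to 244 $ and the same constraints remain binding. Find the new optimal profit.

Check each constraint at x*: packaging 267/267 (tight); components 239/239 (tight).
The binding rows give the dual system: 6·y_packaging + 5·y_components = 33 and 5·y_packaging + 6·y_components = 33.
→ y_packaging = 3 and y_components = 3.
Δz = y_components·Δb = 3 × (5) = 15, so new z* = 1518 + 15 = 1533.

1533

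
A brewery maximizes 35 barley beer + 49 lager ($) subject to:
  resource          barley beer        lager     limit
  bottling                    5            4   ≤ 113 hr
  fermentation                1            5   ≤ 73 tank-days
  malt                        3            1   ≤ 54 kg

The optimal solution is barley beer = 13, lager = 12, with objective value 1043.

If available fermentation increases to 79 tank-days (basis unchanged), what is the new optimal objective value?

1073

Binding: bottling and fermentation. Non-binding: malt (3 unused).
Since malt is not tight, its dual is 0.
The binding rows give the dual system: 5·y_bottling + 1·y_fermentation = 35 and 4·y_bottling + 5·y_fermentation = 49.
→ y_bottling = 6 and y_fermentation = 5.
Δz = y_fermentation·Δb = 5 × (6) = 30, so new z* = 1043 + 30 = 1073.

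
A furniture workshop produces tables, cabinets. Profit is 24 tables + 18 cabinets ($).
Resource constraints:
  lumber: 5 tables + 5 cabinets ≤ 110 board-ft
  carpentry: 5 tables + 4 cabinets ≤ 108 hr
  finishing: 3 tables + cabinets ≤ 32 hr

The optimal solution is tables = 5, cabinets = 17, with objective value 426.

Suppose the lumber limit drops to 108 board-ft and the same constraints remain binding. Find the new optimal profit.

420

Binding: lumber and finishing. Non-binding: carpentry (15 unused).
By complementary slackness, y = 0 for the non-binding constraint.
From A_Bᵀ y = c: 5·y_lumber + 3·y_finishing = 24; 5·y_lumber + 1·y_finishing = 18.
This yields shadow prices y_lumber = 3, y_finishing = 3.
Δz = y_lumber·Δb = 3 × (-2) = -6, so new z* = 426 − 6 = 420.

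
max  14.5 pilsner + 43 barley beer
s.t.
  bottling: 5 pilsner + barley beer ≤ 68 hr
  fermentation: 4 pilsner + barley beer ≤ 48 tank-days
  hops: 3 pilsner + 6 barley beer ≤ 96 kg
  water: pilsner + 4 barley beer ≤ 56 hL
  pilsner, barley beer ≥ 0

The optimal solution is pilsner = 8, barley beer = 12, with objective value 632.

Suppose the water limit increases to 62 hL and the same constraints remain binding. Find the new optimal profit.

674

Binding: hops and water. Non-binding: bottling (16 unused), fermentation (4 unused).
Slack constraints have shadow price 0 (complementary slackness).
The binding rows give the dual system: 3·y_hops + 1·y_water = 14.5 and 6·y_hops + 4·y_water = 43.
Solving: y_hops = 2.5, y_water = 7.
Δz = y_water·Δb = 7 × (6) = 42, so new z* = 632 + 42 = 674.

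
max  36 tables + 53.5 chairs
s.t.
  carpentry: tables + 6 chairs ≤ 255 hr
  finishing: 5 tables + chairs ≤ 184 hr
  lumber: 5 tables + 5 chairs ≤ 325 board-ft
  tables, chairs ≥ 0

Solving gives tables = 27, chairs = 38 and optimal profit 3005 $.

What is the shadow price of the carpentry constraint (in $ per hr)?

Binding: carpentry and lumber. Non-binding: finishing (11 unused).
Since finishing is not tight, its dual is 0.
Dual feasibility on the basic columns requires 1·y_carpentry + 5·y_lumber = 36, 6·y_carpentry + 5·y_lumber = 53.5.
→ y_carpentry = 3.5 and y_lumber = 6.5.
Shadow price of carpentry = 3.5.

3.5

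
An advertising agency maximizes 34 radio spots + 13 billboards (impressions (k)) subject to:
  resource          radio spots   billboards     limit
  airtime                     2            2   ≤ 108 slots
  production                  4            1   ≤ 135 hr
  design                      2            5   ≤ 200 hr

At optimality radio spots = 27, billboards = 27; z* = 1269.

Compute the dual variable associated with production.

At the optimum: airtime uses 108 of 108 (binding); production uses 135 of 135 (binding); design uses 189 of 200 (slack = 11).
Since design is not tight, its dual is 0.
Dual feasibility on the basic columns requires 2·y_airtime + 4·y_production = 34, 2·y_airtime + 1·y_production = 13.
→ y_airtime = 3 and y_production = 7.
Shadow price of production = 7.

7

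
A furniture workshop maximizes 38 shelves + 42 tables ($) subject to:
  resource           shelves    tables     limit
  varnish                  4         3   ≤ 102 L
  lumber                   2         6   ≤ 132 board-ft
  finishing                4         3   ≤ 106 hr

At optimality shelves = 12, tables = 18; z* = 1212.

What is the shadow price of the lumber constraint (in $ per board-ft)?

3

Check each constraint at x*: varnish 102/102 (tight); lumber 132/132 (tight); finishing 102/106 (slack 4).
By complementary slackness, y = 0 for the non-binding constraint.
The binding rows give the dual system: 4·y_varnish + 2·y_lumber = 38 and 3·y_varnish + 6·y_lumber = 42.
Solving: y_varnish = 8, y_lumber = 3.
Shadow price of lumber = 3.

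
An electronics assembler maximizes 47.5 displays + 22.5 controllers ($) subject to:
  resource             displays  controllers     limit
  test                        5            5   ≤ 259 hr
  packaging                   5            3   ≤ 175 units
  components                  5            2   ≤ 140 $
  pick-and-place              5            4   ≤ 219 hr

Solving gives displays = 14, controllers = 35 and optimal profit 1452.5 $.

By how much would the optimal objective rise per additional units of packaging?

3.5

Binding: packaging and components. Non-binding: test (14 unused), pick-and-place (9 unused).
Slack constraints have shadow price 0 (complementary slackness).
The binding rows give the dual system: 5·y_packaging + 5·y_components = 47.5 and 3·y_packaging + 2·y_components = 22.5.
Solving: y_packaging = 3.5, y_components = 6.
Shadow price of packaging = 3.5.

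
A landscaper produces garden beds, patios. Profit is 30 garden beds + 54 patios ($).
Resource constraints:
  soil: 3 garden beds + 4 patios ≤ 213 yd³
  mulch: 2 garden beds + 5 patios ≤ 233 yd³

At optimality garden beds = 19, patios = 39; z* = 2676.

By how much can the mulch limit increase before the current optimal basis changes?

33.25

Binding constraints: soil, mulch. The basis is B = [[3,4],[2,5]] with det 7.
Per unit increase in mulch, x* moves by d = (-0.5714, 0.4286).
The basis stays optimal until garden beds reaches 0; allowable increase = 33.25 yd³.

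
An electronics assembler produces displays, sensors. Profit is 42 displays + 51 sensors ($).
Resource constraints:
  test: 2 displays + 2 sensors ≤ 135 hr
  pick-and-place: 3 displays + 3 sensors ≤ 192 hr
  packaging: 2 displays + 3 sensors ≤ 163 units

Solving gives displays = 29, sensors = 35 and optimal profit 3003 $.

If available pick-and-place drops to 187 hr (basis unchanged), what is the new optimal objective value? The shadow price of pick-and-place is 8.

Δb = -5, so new z* = 3003 + (8)·(-5) = 3003 − 40 = 2963.

2963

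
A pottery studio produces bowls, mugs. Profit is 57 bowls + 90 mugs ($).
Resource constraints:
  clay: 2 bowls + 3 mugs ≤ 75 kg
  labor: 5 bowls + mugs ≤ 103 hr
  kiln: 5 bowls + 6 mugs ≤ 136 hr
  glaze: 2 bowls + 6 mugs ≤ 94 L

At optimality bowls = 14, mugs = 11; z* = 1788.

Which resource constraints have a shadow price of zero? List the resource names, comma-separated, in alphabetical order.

clay: 61/75 (slack 14)
labor: 81/103 (slack 22)
kiln: 136/136 (binding)
glaze: 94/94 (binding)
By complementary slackness, a constraint with positive slack has shadow price 0 → clay, labor.

clay, labor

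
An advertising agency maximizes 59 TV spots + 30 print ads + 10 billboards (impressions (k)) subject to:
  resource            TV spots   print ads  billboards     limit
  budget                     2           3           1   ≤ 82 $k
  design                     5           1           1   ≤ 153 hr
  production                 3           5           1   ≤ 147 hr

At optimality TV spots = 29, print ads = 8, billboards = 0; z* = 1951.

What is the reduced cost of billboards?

At the optimum: budget uses 82 of 82 (binding); design uses 153 of 153 (binding); production uses 127 of 147 (slack = 20).
By complementary slackness, y = 0 for the non-binding constraint.
The binding rows give the dual system: 2·y_budget + 5·y_design = 59 and 3·y_budget + 1·y_design = 30.
This yields shadow prices y_budget = 7, y_design = 9.
Reduced cost of billboards: c₃ − yᵀa₃ = 10 − (7·1 + 9·1) = 10 − 16 = -6.

-6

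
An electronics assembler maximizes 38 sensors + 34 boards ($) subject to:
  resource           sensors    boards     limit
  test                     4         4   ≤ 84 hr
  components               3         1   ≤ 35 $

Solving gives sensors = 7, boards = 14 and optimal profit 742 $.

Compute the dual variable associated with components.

2

Check each constraint at x*: test 84/84 (tight); components 35/35 (tight).
Dual feasibility on the basic columns requires 4·y_test + 3·y_components = 38, 4·y_test + 1·y_components = 34.
→ y_test = 8 and y_components = 2.
Shadow price of components = 2.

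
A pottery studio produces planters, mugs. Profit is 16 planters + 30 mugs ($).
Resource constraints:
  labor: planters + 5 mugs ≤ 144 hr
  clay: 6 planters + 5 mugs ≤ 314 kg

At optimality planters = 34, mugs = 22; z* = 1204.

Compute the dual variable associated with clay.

2

Check each constraint at x*: labor 144/144 (tight); clay 314/314 (tight).
From A_Bᵀ y = c: 1·y_labor + 6·y_clay = 16; 5·y_labor + 5·y_clay = 30.
Solving: y_labor = 4, y_clay = 2.
Shadow price of clay = 2.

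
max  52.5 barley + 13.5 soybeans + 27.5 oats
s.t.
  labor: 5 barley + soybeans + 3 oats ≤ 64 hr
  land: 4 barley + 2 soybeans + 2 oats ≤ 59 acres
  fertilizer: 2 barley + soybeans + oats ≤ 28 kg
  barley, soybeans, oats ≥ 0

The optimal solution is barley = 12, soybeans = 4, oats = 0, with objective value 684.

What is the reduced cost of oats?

-3

Check each constraint at x*: labor 64/64 (tight); land 56/59 (slack 3); fertilizer 28/28 (tight).
Slack constraints have shadow price 0 (complementary slackness).
From A_Bᵀ y = c: 5·y_labor + 2·y_fertilizer = 52.5; 1·y_labor + 1·y_fertilizer = 13.5.
→ y_labor = 8.5 and y_fertilizer = 5.
Reduced cost of oats: c₃ − yᵀa₃ = 27.5 − (8.5·3 + 5·1) = 27.5 − 30.5 = -3.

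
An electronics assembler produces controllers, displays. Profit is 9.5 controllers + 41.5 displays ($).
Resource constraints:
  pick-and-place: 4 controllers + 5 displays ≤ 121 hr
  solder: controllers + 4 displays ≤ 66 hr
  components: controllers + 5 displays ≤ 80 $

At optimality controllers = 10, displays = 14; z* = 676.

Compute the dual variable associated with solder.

6

At the optimum: pick-and-place uses 110 of 121 (slack = 11); solder uses 66 of 66 (binding); components uses 80 of 80 (binding).
Since pick-and-place is not tight, its dual is 0.
The binding rows give the dual system: 1·y_solder + 1·y_components = 9.5 and 4·y_solder + 5·y_components = 41.5.
Solving: y_solder = 6, y_components = 3.5.
Shadow price of solder = 6.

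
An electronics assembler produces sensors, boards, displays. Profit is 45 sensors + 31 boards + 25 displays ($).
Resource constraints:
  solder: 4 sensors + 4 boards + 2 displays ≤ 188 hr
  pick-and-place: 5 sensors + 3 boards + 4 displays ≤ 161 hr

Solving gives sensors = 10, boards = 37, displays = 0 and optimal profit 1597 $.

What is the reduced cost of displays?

At the optimum: solder uses 188 of 188 (binding); pick-and-place uses 161 of 161 (binding).
The binding rows give the dual system: 4·y_solder + 5·y_pick-and-place = 45 and 4·y_solder + 3·y_pick-and-place = 31.
This yields shadow prices y_solder = 2.5, y_pick-and-place = 7.
Reduced cost of displays: c₃ − yᵀa₃ = 25 − (2.5·2 + 7·4) = 25 − 33 = -8.

-8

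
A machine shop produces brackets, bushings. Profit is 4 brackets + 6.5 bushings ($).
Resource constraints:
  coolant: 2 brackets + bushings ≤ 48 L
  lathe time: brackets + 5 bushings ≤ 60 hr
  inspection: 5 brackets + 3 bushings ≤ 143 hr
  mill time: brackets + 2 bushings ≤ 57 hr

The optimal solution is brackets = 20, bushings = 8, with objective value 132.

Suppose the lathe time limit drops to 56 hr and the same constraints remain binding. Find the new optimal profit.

128

Binding: coolant and lathe time. Non-binding: inspection (19 unused), mill time (21 unused).
Slack constraints have shadow price 0 (complementary slackness).
The binding rows give the dual system: 2·y_coolant + 1·y_lathe time = 4 and 1·y_coolant + 5·y_lathe time = 6.5.
Solving: y_coolant = 1.5, y_lathe time = 1.
Δz = y_lathe time·Δb = 1 × (-4) = -4, so new z* = 132 − 4 = 128.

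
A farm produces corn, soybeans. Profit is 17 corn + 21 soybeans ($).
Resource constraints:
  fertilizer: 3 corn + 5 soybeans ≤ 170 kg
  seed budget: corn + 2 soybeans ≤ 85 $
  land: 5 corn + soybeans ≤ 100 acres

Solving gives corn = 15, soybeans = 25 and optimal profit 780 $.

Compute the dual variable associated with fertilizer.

At the optimum: fertilizer uses 170 of 170 (binding); seed budget uses 65 of 85 (slack = 20); land uses 100 of 100 (binding).
Slack constraints have shadow price 0 (complementary slackness).
From A_Bᵀ y = c: 3·y_fertilizer + 5·y_land = 17; 5·y_fertilizer + 1·y_land = 21.
Solving: y_fertilizer = 4, y_land = 1.
Shadow price of fertilizer = 4.

4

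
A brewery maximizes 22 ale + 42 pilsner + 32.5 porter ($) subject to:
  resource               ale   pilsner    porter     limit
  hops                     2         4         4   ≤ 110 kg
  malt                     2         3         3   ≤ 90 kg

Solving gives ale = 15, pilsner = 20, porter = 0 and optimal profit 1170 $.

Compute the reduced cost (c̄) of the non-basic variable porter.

-9.5

Check each constraint at x*: hops 110/110 (tight); malt 90/90 (tight).
Dual feasibility on the basic columns requires 2·y_hops + 2·y_malt = 22, 4·y_hops + 3·y_malt = 42.
Solving: y_hops = 9, y_malt = 2.
Reduced cost of porter: c₃ − yᵀa₃ = 32.5 − (9·4 + 2·3) = 32.5 − 42 = -9.5.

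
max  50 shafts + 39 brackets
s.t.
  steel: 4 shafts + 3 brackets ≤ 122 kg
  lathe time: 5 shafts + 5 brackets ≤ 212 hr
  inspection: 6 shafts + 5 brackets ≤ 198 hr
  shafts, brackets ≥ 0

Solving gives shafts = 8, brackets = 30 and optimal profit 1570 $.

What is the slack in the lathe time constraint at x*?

lathe time used = 5·8 + 5·30 = 190; slack = 212 − 190 = 22.

22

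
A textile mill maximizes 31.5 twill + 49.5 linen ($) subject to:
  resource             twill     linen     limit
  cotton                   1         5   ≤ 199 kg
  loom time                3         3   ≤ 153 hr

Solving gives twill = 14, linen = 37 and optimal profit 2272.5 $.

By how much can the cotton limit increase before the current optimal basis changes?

56

Binding constraints: cotton, loom time. The basis is B = [[1,5],[3,3]] with det -12.
Per unit increase in cotton, x* moves by d = (-0.25, 0.25).
The basis stays optimal until twill reaches 0; allowable increase = 56 kg.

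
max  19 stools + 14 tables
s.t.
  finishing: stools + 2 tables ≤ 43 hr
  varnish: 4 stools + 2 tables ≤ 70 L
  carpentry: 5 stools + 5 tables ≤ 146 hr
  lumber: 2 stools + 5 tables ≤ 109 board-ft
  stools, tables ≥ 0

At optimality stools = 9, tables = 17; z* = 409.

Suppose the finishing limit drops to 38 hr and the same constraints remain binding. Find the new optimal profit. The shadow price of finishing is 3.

394

Δb = -5, so new z* = 409 + (3)·(-5) = 409 − 15 = 394.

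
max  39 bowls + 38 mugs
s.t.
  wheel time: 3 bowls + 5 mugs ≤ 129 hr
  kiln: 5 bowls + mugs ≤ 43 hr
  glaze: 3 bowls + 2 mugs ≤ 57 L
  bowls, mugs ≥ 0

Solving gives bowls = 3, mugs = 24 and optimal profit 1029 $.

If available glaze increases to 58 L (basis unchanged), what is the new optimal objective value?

Check each constraint at x*: wheel time 129/129 (tight); kiln 39/43 (slack 4); glaze 57/57 (tight).
Since kiln is not tight, its dual is 0.
From A_Bᵀ y = c: 3·y_wheel time + 3·y_glaze = 39; 5·y_wheel time + 2·y_glaze = 38.
→ y_wheel time = 4 and y_glaze = 9.
Δz = y_glaze·Δb = 9 × (1) = 9, so new z* = 1029 + 9 = 1038.

1038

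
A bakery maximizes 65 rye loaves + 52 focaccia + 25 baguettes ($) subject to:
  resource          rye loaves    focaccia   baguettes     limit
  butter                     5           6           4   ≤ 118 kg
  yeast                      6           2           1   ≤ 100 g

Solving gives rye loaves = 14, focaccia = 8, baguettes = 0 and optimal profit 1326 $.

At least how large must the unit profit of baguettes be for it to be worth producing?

Check each constraint at x*: butter 118/118 (tight); yeast 100/100 (tight).
Dual feasibility on the basic columns requires 5·y_butter + 6·y_yeast = 65, 6·y_butter + 2·y_yeast = 52.
Solving: y_butter = 7, y_yeast = 5.
baguettes enters the basis when its profit ≥ yᵀa₃ = 7·4 + 5·1 = 33.

33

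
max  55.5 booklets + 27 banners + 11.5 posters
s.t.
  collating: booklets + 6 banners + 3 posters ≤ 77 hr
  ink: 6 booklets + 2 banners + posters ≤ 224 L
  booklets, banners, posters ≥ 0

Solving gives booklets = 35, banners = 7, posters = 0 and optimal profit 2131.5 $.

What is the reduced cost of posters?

-2

At the optimum: collating uses 77 of 77 (binding); ink uses 224 of 224 (binding).
Dual feasibility on the basic columns requires 1·y_collating + 6·y_ink = 55.5, 6·y_collating + 2·y_ink = 27.
Solving: y_collating = 1.5, y_ink = 9.
Reduced cost of posters: c₃ − yᵀa₃ = 11.5 − (1.5·3 + 9·1) = 11.5 − 13.5 = -2.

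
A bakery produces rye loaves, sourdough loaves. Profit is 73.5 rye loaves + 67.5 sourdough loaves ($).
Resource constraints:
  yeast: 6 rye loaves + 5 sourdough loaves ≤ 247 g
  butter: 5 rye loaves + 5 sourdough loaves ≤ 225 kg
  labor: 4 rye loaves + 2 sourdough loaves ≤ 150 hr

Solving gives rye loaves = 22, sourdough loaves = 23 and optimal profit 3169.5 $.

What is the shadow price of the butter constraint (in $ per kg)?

Check each constraint at x*: yeast 247/247 (tight); butter 225/225 (tight); labor 134/150 (slack 16).
Since labor is not tight, its dual is 0.
From A_Bᵀ y = c: 6·y_yeast + 5·y_butter = 73.5; 5·y_yeast + 5·y_butter = 67.5.
This yields shadow prices y_yeast = 6, y_butter = 7.5.
Shadow price of butter = 7.5.

7.5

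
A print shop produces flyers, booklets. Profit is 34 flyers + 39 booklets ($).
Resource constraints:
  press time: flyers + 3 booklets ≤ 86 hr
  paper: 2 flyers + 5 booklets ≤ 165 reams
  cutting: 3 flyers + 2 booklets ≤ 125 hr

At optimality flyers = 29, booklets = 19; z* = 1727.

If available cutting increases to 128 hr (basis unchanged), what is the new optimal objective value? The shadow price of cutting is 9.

1754

Δb = 3, so new z* = 1727 + (9)·(3) = 1727 + 27 = 1754.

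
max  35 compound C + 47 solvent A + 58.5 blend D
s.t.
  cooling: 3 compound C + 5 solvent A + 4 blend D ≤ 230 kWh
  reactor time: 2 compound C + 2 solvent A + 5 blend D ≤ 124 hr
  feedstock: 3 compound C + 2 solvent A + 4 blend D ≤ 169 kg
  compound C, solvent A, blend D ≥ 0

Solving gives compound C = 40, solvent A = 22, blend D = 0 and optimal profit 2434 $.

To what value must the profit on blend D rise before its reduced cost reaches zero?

At the optimum: cooling uses 230 of 230 (binding); reactor time uses 124 of 124 (binding); feedstock uses 164 of 169 (slack = 5).
Since feedstock is not tight, its dual is 0.
Dual feasibility on the basic columns requires 3·y_cooling + 2·y_reactor time = 35, 5·y_cooling + 2·y_reactor time = 47.
→ y_cooling = 6 and y_reactor time = 8.5.
blend D enters the basis when its profit ≥ yᵀa₃ = 6·4 + 8.5·5 = 66.5.

66.5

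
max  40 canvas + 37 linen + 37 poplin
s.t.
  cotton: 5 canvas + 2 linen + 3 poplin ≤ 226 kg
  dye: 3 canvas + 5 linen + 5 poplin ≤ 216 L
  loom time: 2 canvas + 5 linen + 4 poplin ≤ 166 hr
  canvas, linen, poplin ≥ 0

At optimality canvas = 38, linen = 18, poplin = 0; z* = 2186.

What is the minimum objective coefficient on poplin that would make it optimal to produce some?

Binding: cotton and loom time. Non-binding: dye (12 unused).
Since dye is not tight, its dual is 0.
From A_Bᵀ y = c: 5·y_cotton + 2·y_loom time = 40; 2·y_cotton + 5·y_loom time = 37.
This yields shadow prices y_cotton = 6, y_loom time = 5.
poplin enters the basis when its profit ≥ yᵀa₃ = 6·3 + 5·4 = 38.

38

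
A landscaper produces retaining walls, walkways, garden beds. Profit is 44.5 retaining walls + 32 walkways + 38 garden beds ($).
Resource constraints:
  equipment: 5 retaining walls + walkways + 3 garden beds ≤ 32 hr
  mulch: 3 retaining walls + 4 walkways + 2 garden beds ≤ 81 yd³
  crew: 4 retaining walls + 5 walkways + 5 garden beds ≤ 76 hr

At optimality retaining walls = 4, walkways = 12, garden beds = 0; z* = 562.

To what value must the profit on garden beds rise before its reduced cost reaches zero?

41

At the optimum: equipment uses 32 of 32 (binding); mulch uses 60 of 81 (slack = 21); crew uses 76 of 76 (binding).
Slack constraints have shadow price 0 (complementary slackness).
Dual feasibility on the basic columns requires 5·y_equipment + 4·y_crew = 44.5, 1·y_equipment + 5·y_crew = 32.
This yields shadow prices y_equipment = 4.5, y_crew = 5.5.
garden beds enters the basis when its profit ≥ yᵀa₃ = 4.5·3 + 5.5·5 = 41.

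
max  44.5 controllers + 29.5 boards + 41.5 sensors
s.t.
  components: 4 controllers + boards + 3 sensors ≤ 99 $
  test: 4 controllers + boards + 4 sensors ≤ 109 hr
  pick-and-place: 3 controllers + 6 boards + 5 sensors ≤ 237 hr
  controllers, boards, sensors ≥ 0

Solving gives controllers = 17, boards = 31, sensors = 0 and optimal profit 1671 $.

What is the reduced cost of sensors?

Binding: components and pick-and-place. Non-binding: test (10 unused).
Since test is not tight, its dual is 0.
The binding rows give the dual system: 4·y_components + 3·y_pick-and-place = 44.5 and 1·y_components + 6·y_pick-and-place = 29.5.
This yields shadow prices y_components = 8.5, y_pick-and-place = 3.5.
Reduced cost of sensors: c₃ − yᵀa₃ = 41.5 − (8.5·3 + 3.5·5) = 41.5 − 43 = -1.5.

-1.5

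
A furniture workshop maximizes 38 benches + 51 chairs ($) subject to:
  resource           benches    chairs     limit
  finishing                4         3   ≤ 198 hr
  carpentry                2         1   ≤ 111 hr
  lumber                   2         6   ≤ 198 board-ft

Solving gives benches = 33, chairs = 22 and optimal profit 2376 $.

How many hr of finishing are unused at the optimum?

0

finishing used = 4·33 + 3·22 = 198; slack = 198 − 198 = 0.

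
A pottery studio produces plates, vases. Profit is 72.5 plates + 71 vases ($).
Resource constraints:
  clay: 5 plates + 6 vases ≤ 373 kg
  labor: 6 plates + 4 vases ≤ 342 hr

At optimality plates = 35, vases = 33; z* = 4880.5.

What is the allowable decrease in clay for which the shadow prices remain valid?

Binding constraints: clay, labor. The basis is B = [[5,6],[6,4]] with det -16.
Per unit decrease in clay, x* moves by d = (0.25, -0.375).
The basis stays optimal until vases reaches 0; allowable decrease = 88 kg.

88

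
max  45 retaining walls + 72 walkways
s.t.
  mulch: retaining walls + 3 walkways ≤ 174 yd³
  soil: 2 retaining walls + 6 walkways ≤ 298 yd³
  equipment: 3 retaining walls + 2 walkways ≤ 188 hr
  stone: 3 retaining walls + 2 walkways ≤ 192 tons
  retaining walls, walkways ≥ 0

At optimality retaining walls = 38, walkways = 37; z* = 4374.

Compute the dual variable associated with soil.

9

At the optimum: mulch uses 149 of 174 (slack = 25); soil uses 298 of 298 (binding); equipment uses 188 of 188 (binding); stone uses 188 of 192 (slack = 4).
Since mulch, stone are not tight, their duals are 0.
From A_Bᵀ y = c: 2·y_soil + 3·y_equipment = 45; 6·y_soil + 2·y_equipment = 72.
This yields shadow prices y_soil = 9, y_equipment = 9.
Shadow price of soil = 9.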